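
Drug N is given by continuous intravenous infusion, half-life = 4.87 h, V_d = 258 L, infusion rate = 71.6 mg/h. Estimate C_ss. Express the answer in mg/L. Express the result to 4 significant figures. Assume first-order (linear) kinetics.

1.950 mg/L

k = ln2 / t½ = 0.693147 / 4.87 = 0.1423 h⁻¹
CL = k × Vd = 0.1423 × 258 = 36.71 L/h
At steady state Css = R₀ / CL = 71.6 / 36.71 = 1.950 mg/L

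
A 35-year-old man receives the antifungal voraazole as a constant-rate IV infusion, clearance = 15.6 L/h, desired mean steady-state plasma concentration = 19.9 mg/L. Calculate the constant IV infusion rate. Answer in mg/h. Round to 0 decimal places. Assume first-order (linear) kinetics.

310 mg/h

At steady state, infusion rate R₀ = Css × CL = 19.9 × 15.60 = 310.4 mg/h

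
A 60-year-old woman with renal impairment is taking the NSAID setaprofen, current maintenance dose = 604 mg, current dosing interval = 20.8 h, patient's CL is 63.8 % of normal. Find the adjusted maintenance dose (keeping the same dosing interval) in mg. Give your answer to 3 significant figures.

To keep the same average steady-state level, dosing rate must scale with clearance.
CL ratio = 63.8 / 100 = 0.6380
New dose (same interval) = 604 × 0.6380 = 385.4 mg

385 mg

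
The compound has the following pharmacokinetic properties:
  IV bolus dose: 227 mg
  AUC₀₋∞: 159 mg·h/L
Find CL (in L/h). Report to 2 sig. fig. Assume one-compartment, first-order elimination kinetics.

CL = Dose / AUC = 227 / 159 = 1.428 L/h

1.4 L/h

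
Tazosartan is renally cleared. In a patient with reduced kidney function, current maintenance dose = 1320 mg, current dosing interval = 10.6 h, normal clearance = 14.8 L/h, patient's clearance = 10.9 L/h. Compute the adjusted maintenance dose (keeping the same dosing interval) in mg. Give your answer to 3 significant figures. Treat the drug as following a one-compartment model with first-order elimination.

972 mg

To keep the same average steady-state level, dosing rate must scale with clearance.
CL ratio = 10.9 / 14.8 = 0.7365
New dose (same interval) = 1320 × 0.7365 = 972.2 mg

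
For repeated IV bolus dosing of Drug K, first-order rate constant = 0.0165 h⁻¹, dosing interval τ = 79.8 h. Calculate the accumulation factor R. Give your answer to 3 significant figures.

1.37

e^(−kτ) = e^(−0.01650 × 79.8) = 0.2680
Accumulation ratio R = 1 / (1 − e^(−kτ)) = 1 / (1 − 0.2680) = 1.366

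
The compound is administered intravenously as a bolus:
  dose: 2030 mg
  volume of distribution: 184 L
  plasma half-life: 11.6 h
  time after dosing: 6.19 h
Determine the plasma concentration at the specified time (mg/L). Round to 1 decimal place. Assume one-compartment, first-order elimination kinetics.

C₀ = Dose / Vd = 2030 / 184 = 11.03 mg/L
k = ln2 / t½ = 0.693147 / 11.6 = 0.05975 h⁻¹
C = C₀ · e^(−k·t) = 11.03 × e^(−0.05975 × 6.19)
  = 11.03 × 0.6908 = 7.620 mg/L

7.6 mg/L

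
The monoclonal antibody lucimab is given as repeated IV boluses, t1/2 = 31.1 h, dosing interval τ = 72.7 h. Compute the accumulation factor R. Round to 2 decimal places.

k = ln2 / t½ = 0.693147 / 31.1 = 0.02229 h⁻¹
e^(−kτ) = e^(−0.02229 × 72.7) = 0.1978
Accumulation ratio R = 1 / (1 − e^(−kτ)) = 1 / (1 − 0.1978) = 1.247

1.25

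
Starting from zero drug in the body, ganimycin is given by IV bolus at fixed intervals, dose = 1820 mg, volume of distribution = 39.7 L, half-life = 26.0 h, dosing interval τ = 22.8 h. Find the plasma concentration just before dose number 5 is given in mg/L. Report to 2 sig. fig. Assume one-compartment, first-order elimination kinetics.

50 mg/L

C₀ per dose = Dose / Vd = 1820 / 39.7 = 45.84 mg/L
k = ln2 / t½ = 0.693147 / 26.0 = 0.02666 h⁻¹
Fraction remaining after one interval: r = e^(−kτ) = e^(−0.02666 × 22.8) = 0.5445
Before dose 5, 4 doses have been given (aged 1τ, 2τ, 3τ, 4τ).
C_trough = C₀ × (r + r² + … + r^4) = C₀ × r(1−r^4)/(1−r)
        = 45.84 × 0.5445 × (1 − 0.08790) / (1 − 0.5445) = 49.98 mg/L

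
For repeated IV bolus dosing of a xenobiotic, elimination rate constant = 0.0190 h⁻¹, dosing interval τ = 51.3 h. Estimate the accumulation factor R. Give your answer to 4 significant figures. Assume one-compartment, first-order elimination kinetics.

1.606

e^(−kτ) = e^(−0.01900 × 51.3) = 0.3773
Accumulation ratio R = 1 / (1 − e^(−kτ)) = 1 / (1 − 0.3773) = 1.606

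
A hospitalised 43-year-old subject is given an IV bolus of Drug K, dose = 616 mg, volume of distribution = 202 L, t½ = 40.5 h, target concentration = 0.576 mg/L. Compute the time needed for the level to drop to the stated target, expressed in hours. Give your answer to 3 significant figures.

97.4 h

C₀ = Dose / Vd = 616.0 / 202 = 3.050 mg/L
k = ln2 / t½ = 0.693147 / 40.5 = 0.01711 h⁻¹
t = ln(C₀ / C) / k = ln(3.050 / 0.576) / 0.01711
  = ln(5.295) / 0.01711 = 1.667 / 0.01711 = 97.43 h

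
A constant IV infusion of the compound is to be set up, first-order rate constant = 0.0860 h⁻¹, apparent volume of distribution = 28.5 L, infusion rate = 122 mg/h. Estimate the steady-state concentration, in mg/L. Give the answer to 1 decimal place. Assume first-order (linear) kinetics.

CL = k × Vd = 0.08600 × 28.5 = 2.451 L/h
At steady state Css = R₀ / CL = 122 / 2.451 = 49.78 mg/L

49.8 mg/L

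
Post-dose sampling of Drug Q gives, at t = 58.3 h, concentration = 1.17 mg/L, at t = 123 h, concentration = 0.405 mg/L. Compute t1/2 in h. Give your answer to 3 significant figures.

42.3 h

k = ln(C₁/C₂) / (t₂ − t₁) = ln(1.17/0.405) / (123 − 58.3)
  = 1.061 / 64.70 = 0.01640 h⁻¹
t½ = ln2 / k = 0.693147 / 0.01640 = 42.27 h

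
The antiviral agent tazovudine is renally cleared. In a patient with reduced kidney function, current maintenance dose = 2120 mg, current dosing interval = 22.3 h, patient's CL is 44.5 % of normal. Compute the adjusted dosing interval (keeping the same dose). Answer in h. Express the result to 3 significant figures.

50.1 h

To keep the same average steady-state level, dosing rate must scale with clearance.
CL ratio = 44.5 / 100 = 0.4450
New interval (same dose) = 22.3 / 0.4450 = 50.11 h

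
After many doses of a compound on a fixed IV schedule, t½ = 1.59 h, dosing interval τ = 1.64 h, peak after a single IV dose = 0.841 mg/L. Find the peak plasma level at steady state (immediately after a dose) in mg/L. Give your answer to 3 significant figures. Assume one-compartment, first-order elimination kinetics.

1.65 mg/L

k = ln2 / t½ = 0.693147 / 1.59 = 0.4359 h⁻¹
e^(−kτ) = e^(−0.4359 × 1.64) = 0.4893
Accumulation ratio R = 1 / (1 − e^(−kτ)) = 1 / (1 − 0.4893) = 1.958
Steady-state peak = C₀ × R = 0.841 × 1.958 = 1.647 mg/L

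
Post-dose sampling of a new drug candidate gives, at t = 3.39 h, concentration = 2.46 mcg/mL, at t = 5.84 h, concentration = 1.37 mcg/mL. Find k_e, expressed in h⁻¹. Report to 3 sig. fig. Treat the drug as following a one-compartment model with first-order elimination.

k = ln(C₁/C₂) / (t₂ − t₁) = ln(2.46/1.37) / (5.84 − 3.39)
  = 0.5854 / 2.450 = 0.2389 h⁻¹

0.239 h⁻¹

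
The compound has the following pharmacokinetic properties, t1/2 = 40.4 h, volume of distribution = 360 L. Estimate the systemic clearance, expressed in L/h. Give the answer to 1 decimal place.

k = ln2 / t½ = 0.693147 / 40.4 = 0.01716 h⁻¹
CL = k × Vd = 0.01716 × 360 = 6.178 L/h

6.2 L/h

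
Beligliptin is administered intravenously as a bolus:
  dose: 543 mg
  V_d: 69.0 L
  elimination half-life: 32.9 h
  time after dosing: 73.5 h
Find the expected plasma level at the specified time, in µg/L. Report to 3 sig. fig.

C₀ = Dose / Vd = 543.0 / 69.0 = 7.870 mg/L
k = ln2 / t½ = 0.693147 / 32.9 = 0.02107 h⁻¹
C = C₀ · e^(−k·t) = 7.870 × e^(−0.02107 × 73.5)
  = 7.870 × 0.2125 = 1.672 mg/L
Convert: 1.672 mg/L × 1000 = 1672 µg/L

1670 µg/L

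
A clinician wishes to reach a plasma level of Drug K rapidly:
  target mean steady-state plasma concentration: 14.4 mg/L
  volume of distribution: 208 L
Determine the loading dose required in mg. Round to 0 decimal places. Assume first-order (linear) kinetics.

2995 mg

LD = Css × Vd = 14.4 × 208 = 2995 mg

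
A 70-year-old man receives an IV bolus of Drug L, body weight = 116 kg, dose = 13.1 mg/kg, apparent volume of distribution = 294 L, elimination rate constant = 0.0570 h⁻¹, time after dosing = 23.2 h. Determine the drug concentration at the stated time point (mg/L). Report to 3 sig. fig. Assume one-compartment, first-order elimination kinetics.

1.38 mg/L

Total dose = 13.1 × 116 = 1520 mg
C₀ = Dose / Vd = 1520 / 294 = 5.170 mg/L
C = C₀ · e^(−k·t) = 5.170 × e^(−0.05700 × 23.2)
  = 5.170 × 0.2665 = 1.378 mg/L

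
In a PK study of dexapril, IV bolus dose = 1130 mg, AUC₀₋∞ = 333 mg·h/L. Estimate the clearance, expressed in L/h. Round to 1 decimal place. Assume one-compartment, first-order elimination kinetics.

CL = Dose / AUC = 1130 / 333 = 3.393 L/h

3.4 L/h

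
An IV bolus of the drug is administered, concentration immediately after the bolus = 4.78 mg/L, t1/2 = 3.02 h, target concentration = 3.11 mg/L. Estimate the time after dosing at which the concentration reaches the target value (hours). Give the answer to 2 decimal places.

k = ln2 / t½ = 0.693147 / 3.02 = 0.2295 h⁻¹
t = ln(C₀ / C) / k = ln(4.780 / 3.11) / 0.2295
  = ln(1.537) / 0.2295 = 0.4298 / 0.2295 = 1.873 h

1.87 h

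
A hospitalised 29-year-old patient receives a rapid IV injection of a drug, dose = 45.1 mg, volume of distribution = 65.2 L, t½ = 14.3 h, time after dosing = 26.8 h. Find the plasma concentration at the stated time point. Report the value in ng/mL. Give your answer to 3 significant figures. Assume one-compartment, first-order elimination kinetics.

189 ng/mL

C₀ = Dose / Vd = 45.10 / 65.2 = 0.6917 mg/L
k = ln2 / t½ = 0.693147 / 14.3 = 0.04847 h⁻¹
C = C₀ · e^(−k·t) = 0.6917 × e^(−0.04847 × 26.8)
  = 0.6917 × 0.2728 = 0.1887 mg/L
Convert: 0.1887 mg/L × 1000 = 188.7 ng/mL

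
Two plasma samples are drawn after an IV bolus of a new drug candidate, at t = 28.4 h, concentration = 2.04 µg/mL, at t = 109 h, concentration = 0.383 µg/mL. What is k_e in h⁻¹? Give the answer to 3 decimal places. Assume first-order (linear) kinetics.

k = ln(C₁/C₂) / (t₂ − t₁) = ln(2.04/0.383) / (109 − 28.4)
  = 1.673 / 80.60 = 0.02076 h⁻¹

0.021 h⁻¹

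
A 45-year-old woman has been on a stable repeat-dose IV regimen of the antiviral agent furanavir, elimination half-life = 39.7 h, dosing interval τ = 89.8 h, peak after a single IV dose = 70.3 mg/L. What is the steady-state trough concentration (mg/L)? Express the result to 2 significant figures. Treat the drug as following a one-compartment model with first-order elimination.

19 mg/L

k = ln2 / t½ = 0.693147 / 39.7 = 0.01746 h⁻¹
e^(−kτ) = e^(−0.01746 × 89.8) = 0.2085
Accumulation ratio R = 1 / (1 − e^(−kτ)) = 1 / (1 − 0.2085) = 1.263
Steady-state trough = C₀ × R × e^(−kτ) = 70.3 × 1.263 × 0.2085 = 18.51 mg/L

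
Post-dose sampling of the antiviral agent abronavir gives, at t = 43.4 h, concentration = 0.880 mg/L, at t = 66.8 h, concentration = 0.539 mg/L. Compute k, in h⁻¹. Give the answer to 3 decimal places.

0.021 h⁻¹

k = ln(C₁/C₂) / (t₂ − t₁) = ln(0.880/0.539) / (66.8 − 43.4)
  = 0.4902 / 23.40 = 0.02095 h⁻¹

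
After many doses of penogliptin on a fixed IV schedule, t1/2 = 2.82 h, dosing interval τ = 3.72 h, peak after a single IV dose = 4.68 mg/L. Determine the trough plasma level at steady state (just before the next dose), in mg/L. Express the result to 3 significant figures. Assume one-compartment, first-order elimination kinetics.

3.13 mg/L

k = ln2 / t½ = 0.693147 / 2.82 = 0.2458 h⁻¹
e^(−kτ) = e^(−0.2458 × 3.72) = 0.4008
Accumulation ratio R = 1 / (1 − e^(−kτ)) = 1 / (1 − 0.4008) = 1.669
Steady-state trough = C₀ × R × e^(−kτ) = 4.68 × 1.669 × 0.4008 = 3.131 mg/L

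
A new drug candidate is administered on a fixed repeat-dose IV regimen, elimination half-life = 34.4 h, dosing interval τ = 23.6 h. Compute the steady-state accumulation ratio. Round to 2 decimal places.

2.64

k = ln2 / t½ = 0.693147 / 34.4 = 0.02015 h⁻¹
e^(−kτ) = e^(−0.02015 × 23.6) = 0.6215
Accumulation ratio R = 1 / (1 − e^(−kτ)) = 1 / (1 − 0.6215) = 2.642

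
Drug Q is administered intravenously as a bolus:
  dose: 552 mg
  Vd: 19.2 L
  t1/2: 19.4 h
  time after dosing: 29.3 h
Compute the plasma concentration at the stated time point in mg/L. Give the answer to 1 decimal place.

10.1 mg/L

C₀ = Dose / Vd = 552.0 / 19.2 = 28.75 mg/L
k = ln2 / t½ = 0.693147 / 19.4 = 0.03573 h⁻¹
C = C₀ · e^(−k·t) = 28.75 × e^(−0.03573 × 29.3)
  = 28.75 × 0.3510 = 10.09 mg/L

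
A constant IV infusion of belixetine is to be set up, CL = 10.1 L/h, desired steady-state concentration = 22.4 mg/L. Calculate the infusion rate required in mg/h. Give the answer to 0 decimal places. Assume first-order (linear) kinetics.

At steady state, infusion rate R₀ = Css × CL = 22.4 × 10.10 = 226.2 mg/h

226 mg/h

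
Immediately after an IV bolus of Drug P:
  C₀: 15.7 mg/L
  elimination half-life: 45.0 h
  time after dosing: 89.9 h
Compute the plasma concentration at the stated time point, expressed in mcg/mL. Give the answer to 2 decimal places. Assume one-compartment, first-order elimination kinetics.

3.93 mcg/mL

k = ln2 / t½ = 0.693147 / 45.0 = 0.01540 h⁻¹
C = C₀ · e^(−k·t) = 15.70 × e^(−0.01540 × 89.9)
  = 15.70 × 0.2505 = 3.933 mg/L
(3.933 mg/L = 3.933 mcg/mL)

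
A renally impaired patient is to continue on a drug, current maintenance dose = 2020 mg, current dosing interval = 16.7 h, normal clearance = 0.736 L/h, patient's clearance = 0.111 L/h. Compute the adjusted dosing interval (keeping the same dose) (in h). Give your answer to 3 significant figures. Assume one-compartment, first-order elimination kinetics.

To keep the same average steady-state level, dosing rate must scale with clearance.
CL ratio = 0.111 / 0.736 = 0.1508
New interval (same dose) = 16.7 / 0.1508 = 110.7 h

111 h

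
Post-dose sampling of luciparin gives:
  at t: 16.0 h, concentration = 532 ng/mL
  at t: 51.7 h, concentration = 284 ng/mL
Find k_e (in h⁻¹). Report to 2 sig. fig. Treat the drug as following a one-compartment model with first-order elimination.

0.018 h⁻¹

k = ln(C₁/C₂) / (t₂ − t₁) = ln(532/284) / (51.7 − 16.0)
  = 0.6277 / 35.70 = 0.01758 h⁻¹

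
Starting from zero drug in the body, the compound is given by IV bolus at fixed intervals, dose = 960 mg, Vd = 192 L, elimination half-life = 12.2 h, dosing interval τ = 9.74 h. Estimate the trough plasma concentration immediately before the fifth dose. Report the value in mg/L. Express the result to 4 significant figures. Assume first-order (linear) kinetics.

6.025 mg/L

C₀ per dose = Dose / Vd = 960 / 192 = 5.000 mg/L
k = ln2 / t½ = 0.693147 / 12.2 = 0.05682 h⁻¹
Fraction remaining after one interval: r = e^(−kτ) = e^(−0.05682 × 9.74) = 0.5750
Before dose 5, 4 doses have been given (aged 1τ, 2τ, 3τ, 4τ).
C_trough = C₀ × (r + r² + … + r^4) = C₀ × r(1−r^4)/(1−r)
        = 5.000 × 0.5750 × (1 − 0.1093) / (1 − 0.5750) = 6.025 mg/L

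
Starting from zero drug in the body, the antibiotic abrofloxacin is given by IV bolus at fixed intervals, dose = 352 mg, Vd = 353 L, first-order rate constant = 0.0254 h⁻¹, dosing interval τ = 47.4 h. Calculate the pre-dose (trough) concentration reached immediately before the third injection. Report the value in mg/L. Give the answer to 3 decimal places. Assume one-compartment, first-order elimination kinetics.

0.389 mg/L

C₀ per dose = Dose / Vd = 352 / 353 = 0.9972 mg/L
Fraction remaining after one interval: r = e^(−kτ) = e^(−0.02540 × 47.4) = 0.3000
Before dose 3, 2 doses have been given (aged 1τ, 2τ).
C_trough = C₀ × (r + r²) = 0.9972 × (0.3000 + 0.09000) = 0.3889 mg/L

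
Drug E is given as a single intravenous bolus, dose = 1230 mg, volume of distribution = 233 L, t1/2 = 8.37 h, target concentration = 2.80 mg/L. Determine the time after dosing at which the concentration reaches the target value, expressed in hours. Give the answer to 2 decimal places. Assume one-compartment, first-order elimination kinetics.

C₀ = Dose / Vd = 1230 / 233 = 5.279 mg/L
k = ln2 / t½ = 0.693147 / 8.37 = 0.08281 h⁻¹
t = ln(C₀ / C) / k = ln(5.279 / 2.80) / 0.08281
  = ln(1.885) / 0.08281 = 0.6339 / 0.08281 = 7.655 h

7.66 h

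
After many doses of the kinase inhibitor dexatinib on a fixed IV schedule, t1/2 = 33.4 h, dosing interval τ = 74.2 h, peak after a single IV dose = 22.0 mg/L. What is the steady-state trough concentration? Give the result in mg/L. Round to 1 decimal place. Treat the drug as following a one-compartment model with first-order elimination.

k = ln2 / t½ = 0.693147 / 33.4 = 0.02075 h⁻¹
e^(−kτ) = e^(−0.02075 × 74.2) = 0.2145
Accumulation ratio R = 1 / (1 − e^(−kτ)) = 1 / (1 − 0.2145) = 1.273
Steady-state trough = C₀ × R × e^(−kτ) = 22.0 × 1.273 × 0.2145 = 6.007 mg/L

6.0 mg/L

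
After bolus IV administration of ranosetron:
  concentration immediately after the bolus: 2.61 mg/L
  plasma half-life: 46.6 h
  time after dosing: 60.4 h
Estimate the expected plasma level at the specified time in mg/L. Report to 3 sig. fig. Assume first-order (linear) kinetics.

1.06 mg/L

k = ln2 / t½ = 0.693147 / 46.6 = 0.01487 h⁻¹
C = C₀ · e^(−k·t) = 2.610 × e^(−0.01487 × 60.4)
  = 2.610 × 0.4073 = 1.063 mg/L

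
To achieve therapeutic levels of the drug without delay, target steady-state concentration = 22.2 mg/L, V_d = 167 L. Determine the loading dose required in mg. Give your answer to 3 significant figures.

3710 mg

LD = Css × Vd = 22.2 × 167 = 3707 mg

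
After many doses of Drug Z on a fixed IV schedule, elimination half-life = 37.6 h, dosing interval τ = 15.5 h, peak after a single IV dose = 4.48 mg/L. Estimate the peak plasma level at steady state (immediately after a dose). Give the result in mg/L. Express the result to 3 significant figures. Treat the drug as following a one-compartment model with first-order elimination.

k = ln2 / t½ = 0.693147 / 37.6 = 0.01843 h⁻¹
e^(−kτ) = e^(−0.01843 × 15.5) = 0.7515
Accumulation ratio R = 1 / (1 − e^(−kτ)) = 1 / (1 − 0.7515) = 4.024
Steady-state peak = C₀ × R = 4.48 × 4.024 = 18.03 mg/L

18.0 mg/L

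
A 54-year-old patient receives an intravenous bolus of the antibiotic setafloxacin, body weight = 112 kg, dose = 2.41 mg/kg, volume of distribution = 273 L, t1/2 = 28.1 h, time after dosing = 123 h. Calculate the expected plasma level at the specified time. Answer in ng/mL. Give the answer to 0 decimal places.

Total dose = 2.41 × 112 = 269.9 mg
C₀ = Dose / Vd = 269.9 / 273 = 0.9886 mg/L
k = ln2 / t½ = 0.693147 / 28.1 = 0.02467 h⁻¹
C = C₀ · e^(−k·t) = 0.9886 × e^(−0.02467 × 123)
  = 0.9886 × 0.04810 = 0.04755 mg/L
Convert: 0.04755 mg/L × 1000 = 47.55 ng/mL

48 ng/mL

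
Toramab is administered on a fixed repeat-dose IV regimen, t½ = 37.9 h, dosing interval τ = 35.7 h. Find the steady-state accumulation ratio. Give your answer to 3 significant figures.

k = ln2 / t½ = 0.693147 / 37.9 = 0.01829 h⁻¹
e^(−kτ) = e^(−0.01829 × 35.7) = 0.5205
Accumulation ratio R = 1 / (1 − e^(−kτ)) = 1 / (1 − 0.5205) = 2.086

2.09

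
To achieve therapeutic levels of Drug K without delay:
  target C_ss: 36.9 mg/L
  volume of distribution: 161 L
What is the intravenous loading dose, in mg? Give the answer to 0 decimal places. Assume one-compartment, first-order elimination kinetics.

LD = Css × Vd = 36.9 × 161 = 5941 mg

5941 mg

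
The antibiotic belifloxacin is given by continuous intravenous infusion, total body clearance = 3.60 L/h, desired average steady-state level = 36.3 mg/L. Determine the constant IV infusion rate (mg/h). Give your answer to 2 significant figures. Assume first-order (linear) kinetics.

130 mg/h

At steady state, infusion rate R₀ = Css × CL = 36.3 × 3.600 = 130.7 mg/h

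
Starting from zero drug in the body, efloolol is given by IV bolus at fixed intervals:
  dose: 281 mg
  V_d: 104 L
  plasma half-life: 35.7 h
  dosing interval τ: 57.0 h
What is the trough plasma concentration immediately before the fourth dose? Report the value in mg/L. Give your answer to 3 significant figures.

C₀ per dose = Dose / Vd = 281 / 104 = 2.702 mg/L
k = ln2 / t½ = 0.693147 / 35.7 = 0.01942 h⁻¹
Fraction remaining after one interval: r = e^(−kτ) = e^(−0.01942 × 57.0) = 0.3306
Before dose 4, 3 doses have been given (aged 1τ, 2τ, 3τ).
C_trough = C₀ × (r + r² + … + r^3) = C₀ × r(1−r^3)/(1−r)
        = 2.702 × 0.3306 × (1 − 0.03613) / (1 − 0.3306) = 1.286 mg/L

1.29 mg/L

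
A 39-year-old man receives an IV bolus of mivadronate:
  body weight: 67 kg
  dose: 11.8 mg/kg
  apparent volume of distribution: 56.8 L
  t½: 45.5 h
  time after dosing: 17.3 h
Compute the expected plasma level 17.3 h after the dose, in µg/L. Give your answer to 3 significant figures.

Total dose = 11.8 × 67 = 790.6 mg
C₀ = Dose / Vd = 790.6 / 56.8 = 13.92 mg/L
k = ln2 / t½ = 0.693147 / 45.5 = 0.01523 h⁻¹
C = C₀ · e^(−k·t) = 13.92 × e^(−0.01523 × 17.3)
  = 13.92 × 0.7684 = 10.70 mg/L
Convert: 10.70 mg/L × 1000 = 10700 µg/L

10700 µg/L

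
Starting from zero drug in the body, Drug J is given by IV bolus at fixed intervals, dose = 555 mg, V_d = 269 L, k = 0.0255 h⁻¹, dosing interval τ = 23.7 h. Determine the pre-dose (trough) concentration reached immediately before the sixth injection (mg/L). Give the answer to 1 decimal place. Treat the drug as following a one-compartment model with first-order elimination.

C₀ per dose = Dose / Vd = 555 / 269 = 2.063 mg/L
Fraction remaining after one interval: r = e^(−kτ) = e^(−0.02550 × 23.7) = 0.5464
Before dose 6, 5 doses have been given (aged 1τ, 2τ, 3τ, 4τ, 5τ).
C_trough = C₀ × (r + r² + … + r^5) = C₀ × r(1−r^5)/(1−r)
        = 2.063 × 0.5464 × (1 − 0.04870) / (1 − 0.5464) = 2.364 mg/L

2.4 mg/L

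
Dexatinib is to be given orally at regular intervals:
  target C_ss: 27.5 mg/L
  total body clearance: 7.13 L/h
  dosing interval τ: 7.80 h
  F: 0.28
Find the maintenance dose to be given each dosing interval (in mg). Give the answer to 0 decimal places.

At steady state, F × (Dose/τ) = Css × CL.
Dose = Css × CL × τ / F = 27.5 × 7.130 × 7.80 / 0.28 = 5462 mg

5462 mg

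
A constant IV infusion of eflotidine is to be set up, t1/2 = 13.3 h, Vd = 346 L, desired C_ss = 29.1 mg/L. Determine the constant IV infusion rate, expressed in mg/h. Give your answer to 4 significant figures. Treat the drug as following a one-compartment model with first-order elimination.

k = ln2 / t½ = 0.693147 / 13.3 = 0.05212 h⁻¹
CL = k × Vd = 0.05212 × 346 = 18.03 L/h
At steady state, infusion rate R₀ = Css × CL = 29.1 × 18.03 = 524.7 mg/h

524.7 mg/h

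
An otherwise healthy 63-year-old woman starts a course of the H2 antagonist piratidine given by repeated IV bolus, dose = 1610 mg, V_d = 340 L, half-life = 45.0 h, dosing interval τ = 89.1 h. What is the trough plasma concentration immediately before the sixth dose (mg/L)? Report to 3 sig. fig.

1.61 mg/L

C₀ per dose = Dose / Vd = 1610 / 340 = 4.735 mg/L
k = ln2 / t½ = 0.693147 / 45.0 = 0.01540 h⁻¹
Fraction remaining after one interval: r = e^(−kτ) = e^(−0.01540 × 89.1) = 0.2536
Before dose 6, 5 doses have been given (aged 1τ, 2τ, 3τ, 4τ, 5τ).
C_trough = C₀ × (r + r² + … + r^5) = C₀ × r(1−r^5)/(1−r)
        = 4.735 × 0.2536 × (1 − 0.001049) / (1 − 0.2536) = 1.607 mg/L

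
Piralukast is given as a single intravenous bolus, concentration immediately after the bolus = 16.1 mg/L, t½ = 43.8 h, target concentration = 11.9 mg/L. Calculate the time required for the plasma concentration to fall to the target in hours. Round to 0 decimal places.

19 h

k = ln2 / t½ = 0.693147 / 43.8 = 0.01583 h⁻¹
t = ln(C₀ / C) / k = ln(16.10 / 11.9) / 0.01583
  = ln(1.353) / 0.01583 = 0.3023 / 0.01583 = 19.10 h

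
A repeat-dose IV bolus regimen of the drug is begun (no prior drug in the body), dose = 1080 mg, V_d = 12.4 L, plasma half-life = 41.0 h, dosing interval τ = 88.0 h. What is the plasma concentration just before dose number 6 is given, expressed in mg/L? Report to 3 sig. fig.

25.4 mg/L

C₀ per dose = Dose / Vd = 1080 / 12.4 = 87.10 mg/L
k = ln2 / t½ = 0.693147 / 41.0 = 0.01691 h⁻¹
Fraction remaining after one interval: r = e^(−kτ) = e^(−0.01691 × 88.0) = 0.2258
Before dose 6, 5 doses have been given (aged 1τ, 2τ, 3τ, 4τ, 5τ).
C_trough = C₀ × (r + r² + … + r^5) = C₀ × r(1−r^5)/(1−r)
        = 87.10 × 0.2258 × (1 − 0.0005870) / (1 − 0.2258) = 25.39 mg/L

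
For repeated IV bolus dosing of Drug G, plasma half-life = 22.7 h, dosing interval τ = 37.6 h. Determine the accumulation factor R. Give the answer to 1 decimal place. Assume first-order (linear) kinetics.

1.5

k = ln2 / t½ = 0.693147 / 22.7 = 0.03054 h⁻¹
e^(−kτ) = e^(−0.03054 × 37.6) = 0.3172
Accumulation ratio R = 1 / (1 − e^(−kτ)) = 1 / (1 − 0.3172) = 1.465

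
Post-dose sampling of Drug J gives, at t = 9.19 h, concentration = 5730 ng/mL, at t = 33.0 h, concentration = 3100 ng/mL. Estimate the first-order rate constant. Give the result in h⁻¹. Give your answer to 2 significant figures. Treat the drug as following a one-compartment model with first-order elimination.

0.026 h⁻¹

k = ln(C₁/C₂) / (t₂ − t₁) = ln(5730/3100) / (33.0 − 9.19)
  = 0.6143 / 23.81 = 0.02580 h⁻¹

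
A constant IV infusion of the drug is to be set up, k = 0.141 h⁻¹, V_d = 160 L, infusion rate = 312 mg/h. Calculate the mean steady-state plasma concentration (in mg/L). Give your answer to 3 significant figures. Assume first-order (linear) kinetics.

CL = k × Vd = 0.1410 × 160 = 22.56 L/h
At steady state Css = R₀ / CL = 312 / 22.56 = 13.83 mg/L

13.8 mg/L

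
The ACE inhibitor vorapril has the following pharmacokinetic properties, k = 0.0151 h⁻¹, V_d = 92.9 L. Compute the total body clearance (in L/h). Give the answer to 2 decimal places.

CL = k × Vd = 0.0151 × 92.9 = 1.403 L/h

1.40 L/h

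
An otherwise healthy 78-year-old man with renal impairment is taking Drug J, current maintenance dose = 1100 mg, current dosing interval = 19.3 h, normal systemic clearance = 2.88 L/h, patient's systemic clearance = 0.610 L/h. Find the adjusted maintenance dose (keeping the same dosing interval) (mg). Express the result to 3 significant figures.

233 mg

To keep the same average steady-state level, dosing rate must scale with clearance.
CL ratio = 0.610 / 2.88 = 0.2118
New dose (same interval) = 1100 × 0.2118 = 233.0 mg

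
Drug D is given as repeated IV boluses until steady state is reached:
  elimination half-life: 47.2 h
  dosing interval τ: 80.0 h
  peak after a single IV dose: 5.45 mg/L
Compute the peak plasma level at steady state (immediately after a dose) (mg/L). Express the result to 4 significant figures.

7.886 mg/L

k = ln2 / t½ = 0.693147 / 47.2 = 0.01469 h⁻¹
e^(−kτ) = e^(−0.01469 × 80.0) = 0.3088
Accumulation ratio R = 1 / (1 − e^(−kτ)) = 1 / (1 − 0.3088) = 1.447
Steady-state peak = C₀ × R = 5.45 × 1.447 = 7.886 mg/L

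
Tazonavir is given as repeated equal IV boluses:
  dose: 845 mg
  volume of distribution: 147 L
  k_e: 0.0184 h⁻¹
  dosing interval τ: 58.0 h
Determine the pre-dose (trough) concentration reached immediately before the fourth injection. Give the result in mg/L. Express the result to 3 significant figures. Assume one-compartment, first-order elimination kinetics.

C₀ per dose = Dose / Vd = 845 / 147 = 5.748 mg/L
Fraction remaining after one interval: r = e^(−kτ) = e^(−0.01840 × 58.0) = 0.3440
Before dose 4, 3 doses have been given (aged 1τ, 2τ, 3τ).
C_trough = C₀ × (r + r² + … + r^3) = C₀ × r(1−r^3)/(1−r)
        = 5.748 × 0.3440 × (1 − 0.04071) / (1 − 0.3440) = 2.891 mg/L

2.89 mg/L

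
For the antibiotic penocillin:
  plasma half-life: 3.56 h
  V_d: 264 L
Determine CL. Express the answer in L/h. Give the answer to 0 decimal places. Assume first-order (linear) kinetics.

51 L/h

k = ln2 / t½ = 0.693147 / 3.56 = 0.1947 h⁻¹
CL = k × Vd = 0.1947 × 264 = 51.40 L/h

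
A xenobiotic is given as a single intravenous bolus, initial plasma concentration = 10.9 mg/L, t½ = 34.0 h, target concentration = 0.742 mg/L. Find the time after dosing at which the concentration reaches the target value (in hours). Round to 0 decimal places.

132 h

k = ln2 / t½ = 0.693147 / 34.0 = 0.02039 h⁻¹
t = ln(C₀ / C) / k = ln(10.90 / 0.742) / 0.02039
  = ln(14.69) / 0.02039 = 2.687 / 0.02039 = 131.8 h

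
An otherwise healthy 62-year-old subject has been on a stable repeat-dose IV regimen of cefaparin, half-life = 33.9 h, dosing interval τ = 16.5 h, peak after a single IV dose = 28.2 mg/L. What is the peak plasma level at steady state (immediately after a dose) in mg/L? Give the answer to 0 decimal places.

k = ln2 / t½ = 0.693147 / 33.9 = 0.02045 h⁻¹
e^(−kτ) = e^(−0.02045 × 16.5) = 0.7136
Accumulation ratio R = 1 / (1 − e^(−kτ)) = 1 / (1 − 0.7136) = 3.492
Steady-state peak = C₀ × R = 28.2 × 3.492 = 98.47 mg/L

98 mg/L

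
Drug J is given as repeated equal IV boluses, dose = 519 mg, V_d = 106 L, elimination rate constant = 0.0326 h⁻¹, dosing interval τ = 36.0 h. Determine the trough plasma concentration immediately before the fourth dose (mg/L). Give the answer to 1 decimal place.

C₀ per dose = Dose / Vd = 519 / 106 = 4.896 mg/L
Fraction remaining after one interval: r = e^(−kτ) = e^(−0.03260 × 36.0) = 0.3093
Before dose 4, 3 doses have been given (aged 1τ, 2τ, 3τ).
C_trough = C₀ × (r + r² + … + r^3) = C₀ × r(1−r^3)/(1−r)
        = 4.896 × 0.3093 × (1 − 0.02959) / (1 − 0.3093) = 2.128 mg/L

2.1 mg/L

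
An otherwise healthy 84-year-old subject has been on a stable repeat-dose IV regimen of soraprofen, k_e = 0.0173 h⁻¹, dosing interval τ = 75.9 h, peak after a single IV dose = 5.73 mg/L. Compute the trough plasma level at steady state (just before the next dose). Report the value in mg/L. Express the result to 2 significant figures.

2.1 mg/L

e^(−kτ) = e^(−0.01730 × 75.9) = 0.2690
Accumulation ratio R = 1 / (1 − e^(−kτ)) = 1 / (1 − 0.2690) = 1.368
Steady-state trough = C₀ × R × e^(−kτ) = 5.73 × 1.368 × 0.2690 = 2.109 mg/L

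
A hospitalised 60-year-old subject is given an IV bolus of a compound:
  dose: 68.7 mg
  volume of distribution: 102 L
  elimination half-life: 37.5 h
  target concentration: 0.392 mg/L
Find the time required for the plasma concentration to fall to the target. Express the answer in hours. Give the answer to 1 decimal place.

29.3 h

C₀ = Dose / Vd = 68.70 / 102 = 0.6735 mg/L
k = ln2 / t½ = 0.693147 / 37.5 = 0.01848 h⁻¹
t = ln(C₀ / C) / k = ln(0.6735 / 0.392) / 0.01848
  = ln(1.718) / 0.01848 = 0.5412 / 0.01848 = 29.29 h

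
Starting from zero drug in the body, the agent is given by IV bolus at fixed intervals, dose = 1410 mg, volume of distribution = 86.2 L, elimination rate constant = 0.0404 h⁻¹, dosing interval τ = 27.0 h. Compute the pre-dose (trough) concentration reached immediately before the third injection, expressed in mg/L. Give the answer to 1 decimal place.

7.3 mg/L

C₀ per dose = Dose / Vd = 1410 / 86.2 = 16.36 mg/L
Fraction remaining after one interval: r = e^(−kτ) = e^(−0.04040 × 27.0) = 0.3359
Before dose 3, 2 doses have been given (aged 1τ, 2τ).
C_trough = C₀ × (r + r²) = 16.36 × (0.3359 + 0.1128) = 7.341 mg/L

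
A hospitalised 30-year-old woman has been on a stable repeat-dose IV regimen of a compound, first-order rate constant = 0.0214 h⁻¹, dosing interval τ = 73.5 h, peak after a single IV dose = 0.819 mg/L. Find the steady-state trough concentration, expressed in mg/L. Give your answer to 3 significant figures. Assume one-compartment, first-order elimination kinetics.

e^(−kτ) = e^(−0.02140 × 73.5) = 0.2074
Accumulation ratio R = 1 / (1 − e^(−kτ)) = 1 / (1 − 0.2074) = 1.262
Steady-state trough = C₀ × R × e^(−kτ) = 0.819 × 1.262 × 0.2074 = 0.2144 mg/L

0.214 mg/L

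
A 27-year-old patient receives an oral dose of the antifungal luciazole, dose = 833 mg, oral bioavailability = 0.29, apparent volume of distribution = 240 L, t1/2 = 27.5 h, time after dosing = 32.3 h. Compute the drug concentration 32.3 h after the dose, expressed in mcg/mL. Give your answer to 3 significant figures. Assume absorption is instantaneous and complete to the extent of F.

Amount reaching circulation = F × Dose = 0.29 × 833.0 = 241.6 mg
C₀ = F·Dose / Vd = 241.6 / 240 = 1.007 mg/L
k = ln2 / t½ = 0.693147 / 27.5 = 0.02521 h⁻¹
C = C₀ · e^(−k·t) = 1.007 × e^(−0.02521 × 32.3)
  = 1.007 × 0.4430 = 0.4461 mg/L
(0.4461 mg/L = 0.4461 mcg/mL)

0.446 mcg/mL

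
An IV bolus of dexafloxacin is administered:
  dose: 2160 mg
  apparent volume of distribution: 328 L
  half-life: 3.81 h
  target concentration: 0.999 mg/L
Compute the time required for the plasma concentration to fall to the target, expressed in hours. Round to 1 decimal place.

C₀ = Dose / Vd = 2160 / 328 = 6.585 mg/L
k = ln2 / t½ = 0.693147 / 3.81 = 0.1819 h⁻¹
t = ln(C₀ / C) / k = ln(6.585 / 0.999) / 0.1819
  = ln(6.592) / 0.1819 = 1.886 / 0.1819 = 10.37 h

10.4 h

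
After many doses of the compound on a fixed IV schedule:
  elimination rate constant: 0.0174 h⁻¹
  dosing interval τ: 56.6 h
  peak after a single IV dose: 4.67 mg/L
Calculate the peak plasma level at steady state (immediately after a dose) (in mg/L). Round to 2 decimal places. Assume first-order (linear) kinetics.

e^(−kτ) = e^(−0.01740 × 56.6) = 0.3735
Accumulation ratio R = 1 / (1 − e^(−kτ)) = 1 / (1 − 0.3735) = 1.596
Steady-state peak = C₀ × R = 4.67 × 1.596 = 7.453 mg/L

7.45 mg/L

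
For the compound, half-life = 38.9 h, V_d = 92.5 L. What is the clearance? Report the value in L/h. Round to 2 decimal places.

1.65 L/h

k = ln2 / t½ = 0.693147 / 38.9 = 0.01782 h⁻¹
CL = k × Vd = 0.01782 × 92.5 = 1.648 L/h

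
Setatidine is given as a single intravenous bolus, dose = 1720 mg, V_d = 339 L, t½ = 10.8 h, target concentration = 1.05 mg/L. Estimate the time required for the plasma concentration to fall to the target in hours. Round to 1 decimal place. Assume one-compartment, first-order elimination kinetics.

C₀ = Dose / Vd = 1720 / 339 = 5.074 mg/L
k = ln2 / t½ = 0.693147 / 10.8 = 0.06418 h⁻¹
t = ln(C₀ / C) / k = ln(5.074 / 1.05) / 0.06418
  = ln(4.832) / 0.06418 = 1.575 / 0.06418 = 24.54 h

24.5 h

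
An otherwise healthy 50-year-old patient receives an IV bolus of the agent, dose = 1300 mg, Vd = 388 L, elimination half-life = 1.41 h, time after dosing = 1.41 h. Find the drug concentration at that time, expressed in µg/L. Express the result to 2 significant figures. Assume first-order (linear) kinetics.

C₀ = Dose / Vd = 1300 / 388 = 3.351 mg/L
k = ln2 / t½ = 0.693147 / 1.41 = 0.4916 h⁻¹
C = C₀ · e^(−k·t) = 3.351 × e^(−0.4916 × 1.41)
  = 3.351 × 0.5000 = 1.676 mg/L
Convert: 1.676 mg/L × 1000 = 1676 µg/L

1700 µg/L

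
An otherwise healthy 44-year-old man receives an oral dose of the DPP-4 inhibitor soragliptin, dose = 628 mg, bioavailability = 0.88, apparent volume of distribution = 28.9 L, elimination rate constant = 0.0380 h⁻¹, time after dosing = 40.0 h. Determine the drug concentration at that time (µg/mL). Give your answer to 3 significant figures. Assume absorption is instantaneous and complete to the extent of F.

4.18 µg/mL

Amount reaching circulation = F × Dose = 0.88 × 628.0 = 552.6 mg
C₀ = F·Dose / Vd = 552.6 / 28.9 = 19.12 mg/L
C = C₀ · e^(−k·t) = 19.12 × e^(−0.03800 × 40.0)
  = 19.12 × 0.2187 = 4.182 mg/L
(4.182 mg/L = 4.182 µg/mL)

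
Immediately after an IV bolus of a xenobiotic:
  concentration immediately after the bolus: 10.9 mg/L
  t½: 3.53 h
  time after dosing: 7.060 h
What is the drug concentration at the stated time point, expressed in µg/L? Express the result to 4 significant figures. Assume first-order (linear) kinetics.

k = ln2 / t½ = 0.693147 / 3.53 = 0.1964 h⁻¹
t / t½ = 7.060 / 3.53 = 2 half-lives
C = C₀ × (1/2)^2 = 10.90 × 0.2500 = 2.725 mg/L
Convert: 2.725 mg/L × 1000 = 2725 µg/L

2725 µg/L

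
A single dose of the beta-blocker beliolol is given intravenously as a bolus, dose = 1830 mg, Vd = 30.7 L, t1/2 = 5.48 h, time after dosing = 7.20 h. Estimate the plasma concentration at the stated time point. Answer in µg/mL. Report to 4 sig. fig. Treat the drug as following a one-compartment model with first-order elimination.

23.98 µg/mL

C₀ = Dose / Vd = 1830 / 30.7 = 59.61 mg/L
k = ln2 / t½ = 0.693147 / 5.48 = 0.1265 h⁻¹
C = C₀ · e^(−k·t) = 59.61 × e^(−0.1265 × 7.20)
  = 59.61 × 0.4022 = 23.98 mg/L
(23.98 mg/L = 23.98 µg/mL)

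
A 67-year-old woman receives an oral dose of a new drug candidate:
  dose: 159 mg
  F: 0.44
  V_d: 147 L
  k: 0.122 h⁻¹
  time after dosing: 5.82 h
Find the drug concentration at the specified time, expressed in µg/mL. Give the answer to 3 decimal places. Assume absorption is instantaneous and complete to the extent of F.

Amount reaching circulation = F × Dose = 0.44 × 159.0 = 69.96 mg
C₀ = F·Dose / Vd = 69.96 / 147 = 0.4759 mg/L
C = C₀ · e^(−k·t) = 0.4759 × e^(−0.1220 × 5.82)
  = 0.4759 × 0.4916 = 0.2340 mg/L
(0.2340 mg/L = 0.2340 µg/mL)

0.234 µg/mL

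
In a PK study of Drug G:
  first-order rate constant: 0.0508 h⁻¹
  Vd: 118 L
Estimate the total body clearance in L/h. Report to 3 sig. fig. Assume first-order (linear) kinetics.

5.99 L/h

CL = k × Vd = 0.0508 × 118 = 5.994 L/h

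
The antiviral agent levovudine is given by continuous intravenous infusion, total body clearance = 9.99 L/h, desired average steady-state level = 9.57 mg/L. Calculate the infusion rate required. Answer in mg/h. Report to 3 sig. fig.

At steady state, infusion rate R₀ = Css × CL = 9.57 × 9.990 = 95.60 mg/h

95.6 mg/h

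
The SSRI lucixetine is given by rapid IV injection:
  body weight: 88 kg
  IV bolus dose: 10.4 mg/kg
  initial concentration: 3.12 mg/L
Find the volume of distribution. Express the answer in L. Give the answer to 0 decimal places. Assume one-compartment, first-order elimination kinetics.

Dose = 10.4 × 88 = 915.2 mg
Vd = Dose / C₀ = 915.2 / 3.12 = 293.3 L

293 L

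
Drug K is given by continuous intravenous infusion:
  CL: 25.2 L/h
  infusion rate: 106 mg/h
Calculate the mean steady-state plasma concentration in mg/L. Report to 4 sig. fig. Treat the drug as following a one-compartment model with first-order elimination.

At steady state Css = R₀ / CL = 106 / 25.20 = 4.206 mg/L

4.206 mg/L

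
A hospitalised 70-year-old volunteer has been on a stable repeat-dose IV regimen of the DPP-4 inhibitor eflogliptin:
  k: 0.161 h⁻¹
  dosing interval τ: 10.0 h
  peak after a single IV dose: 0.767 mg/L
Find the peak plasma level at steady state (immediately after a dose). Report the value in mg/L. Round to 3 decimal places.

e^(−kτ) = e^(−0.1610 × 10.0) = 0.1999
Accumulation ratio R = 1 / (1 − e^(−kτ)) = 1 / (1 − 0.1999) = 1.250
Steady-state peak = C₀ × R = 0.767 × 1.250 = 0.9588 mg/L

0.959 mg/L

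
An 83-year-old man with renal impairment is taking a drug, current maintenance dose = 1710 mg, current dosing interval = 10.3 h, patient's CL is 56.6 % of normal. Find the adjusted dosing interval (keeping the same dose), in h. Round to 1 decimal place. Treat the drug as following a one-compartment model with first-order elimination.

To keep the same average steady-state level, dosing rate must scale with clearance.
CL ratio = 56.6 / 100 = 0.5660
New interval (same dose) = 10.3 / 0.5660 = 18.20 h

18.2 h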